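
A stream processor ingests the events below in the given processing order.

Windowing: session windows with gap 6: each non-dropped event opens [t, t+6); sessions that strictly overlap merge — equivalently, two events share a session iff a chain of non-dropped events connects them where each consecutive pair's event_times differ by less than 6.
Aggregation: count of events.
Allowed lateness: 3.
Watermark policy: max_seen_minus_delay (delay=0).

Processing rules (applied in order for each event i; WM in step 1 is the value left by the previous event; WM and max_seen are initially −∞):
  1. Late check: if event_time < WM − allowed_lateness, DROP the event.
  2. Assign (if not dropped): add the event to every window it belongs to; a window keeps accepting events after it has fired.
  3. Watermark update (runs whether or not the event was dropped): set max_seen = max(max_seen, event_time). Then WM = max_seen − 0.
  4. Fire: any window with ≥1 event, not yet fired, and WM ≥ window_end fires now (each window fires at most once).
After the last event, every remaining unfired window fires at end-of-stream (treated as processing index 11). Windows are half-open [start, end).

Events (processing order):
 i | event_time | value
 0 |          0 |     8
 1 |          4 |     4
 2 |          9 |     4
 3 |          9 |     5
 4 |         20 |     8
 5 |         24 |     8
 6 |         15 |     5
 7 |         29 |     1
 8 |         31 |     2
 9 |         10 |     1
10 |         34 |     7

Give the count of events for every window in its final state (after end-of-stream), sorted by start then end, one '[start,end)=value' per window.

i=0 t=0 v=8: → [0,6); WM=0
i=1 t=4 v=4: → [0,10); WM=4
i=2 t=9 v=4: → [0,15); WM=9
i=3 t=9 v=5: → [0,15); WM=9
i=4 t=20 v=8: → [20,26); WM=20
i=5 t=24 v=8: → [20,30); WM=24
i=6 t=15 v=5: DROP (t<24-3); WM=24
i=7 t=29 v=1: → [20,35); WM=29
i=8 t=31 v=2: → [20,37); WM=31
i=9 t=10 v=1: DROP (t<31-3); WM=31
i=10 t=34 v=7: → [20,40); WM=34

[0,15)=4 [20,40)=5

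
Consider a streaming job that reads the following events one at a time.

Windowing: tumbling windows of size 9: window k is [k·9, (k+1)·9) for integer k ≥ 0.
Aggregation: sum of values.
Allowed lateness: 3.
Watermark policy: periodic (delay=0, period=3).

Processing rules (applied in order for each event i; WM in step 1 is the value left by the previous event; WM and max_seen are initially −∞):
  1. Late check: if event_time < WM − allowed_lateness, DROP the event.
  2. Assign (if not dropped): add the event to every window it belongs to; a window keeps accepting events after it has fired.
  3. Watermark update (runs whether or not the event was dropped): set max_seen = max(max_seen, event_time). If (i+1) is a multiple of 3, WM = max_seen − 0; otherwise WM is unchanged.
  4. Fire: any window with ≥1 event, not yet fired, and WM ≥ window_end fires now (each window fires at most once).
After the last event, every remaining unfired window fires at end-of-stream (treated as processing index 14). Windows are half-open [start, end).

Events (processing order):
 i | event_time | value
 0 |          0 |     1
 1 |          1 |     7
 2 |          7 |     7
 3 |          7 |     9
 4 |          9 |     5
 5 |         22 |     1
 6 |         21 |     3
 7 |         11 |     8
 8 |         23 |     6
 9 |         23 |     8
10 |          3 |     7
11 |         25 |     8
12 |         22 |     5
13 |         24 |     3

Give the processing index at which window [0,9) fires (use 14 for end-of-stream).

5

i=0 t=0 v=1: → [0,9); WM=−∞
i=1 t=1 v=7: → [0,9); WM=−∞
i=2 t=7 v=7: → [0,9); WM=7
i=3 t=7 v=9: → [0,9); WM=7
i=4 t=9 v=5: → [9,18); WM=7
i=5 t=22 v=1: → [18,27); WM=22; [0,9) fires=24 [9,18) fires=5
i=6 t=21 v=3: → [18,27); WM=22
i=7 t=11 v=8: DROP (t<22-3); WM=22
i=8 t=23 v=6: → [18,27); WM=23
i=9 t=23 v=8: → [18,27); WM=23
i=10 t=3 v=7: DROP (t<23-3); WM=23
i=11 t=25 v=8: → [18,27); WM=25
i=12 t=22 v=5: → [18,27); WM=25
i=13 t=24 v=3: → [18,27); WM=25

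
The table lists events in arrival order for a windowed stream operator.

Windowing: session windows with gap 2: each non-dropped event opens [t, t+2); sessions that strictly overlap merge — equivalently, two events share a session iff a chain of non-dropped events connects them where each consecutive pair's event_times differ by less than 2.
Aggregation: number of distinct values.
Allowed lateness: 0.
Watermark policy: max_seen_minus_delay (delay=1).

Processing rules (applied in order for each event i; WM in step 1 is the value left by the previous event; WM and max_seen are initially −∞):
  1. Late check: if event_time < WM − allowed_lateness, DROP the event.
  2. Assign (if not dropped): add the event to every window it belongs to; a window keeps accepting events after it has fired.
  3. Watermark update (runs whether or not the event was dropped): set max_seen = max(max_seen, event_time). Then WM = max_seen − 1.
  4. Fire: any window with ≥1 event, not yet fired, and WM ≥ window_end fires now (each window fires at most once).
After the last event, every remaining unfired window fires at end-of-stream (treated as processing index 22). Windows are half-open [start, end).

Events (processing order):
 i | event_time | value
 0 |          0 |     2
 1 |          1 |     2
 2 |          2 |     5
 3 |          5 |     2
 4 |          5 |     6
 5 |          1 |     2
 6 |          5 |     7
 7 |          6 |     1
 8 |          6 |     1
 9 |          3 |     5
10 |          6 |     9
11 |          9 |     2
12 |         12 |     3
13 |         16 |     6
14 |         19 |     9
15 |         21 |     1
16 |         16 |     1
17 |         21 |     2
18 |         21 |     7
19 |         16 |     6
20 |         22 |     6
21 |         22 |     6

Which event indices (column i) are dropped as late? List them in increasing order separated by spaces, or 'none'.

5 9 16 19

i=0 t=0 v=2: → [0,2); WM=-1
i=1 t=1 v=2: → [0,3); WM=0
i=2 t=2 v=5: → [0,4); WM=1
i=3 t=5 v=2: → [5,7); WM=4
i=4 t=5 v=6: → [5,7); WM=4
i=5 t=1 v=2: DROP (t<4-0); WM=4
i=6 t=5 v=7: → [5,7); WM=4
i=7 t=6 v=1: → [5,8); WM=5
i=8 t=6 v=1: → [5,8); WM=5
i=9 t=3 v=5: DROP (t<5-0); WM=5
i=10 t=6 v=9: → [5,8); WM=5
i=11 t=9 v=2: → [9,11); WM=8
i=12 t=12 v=3: → [12,14); WM=11
i=13 t=16 v=6: → [16,18); WM=15
i=14 t=19 v=9: → [19,21); WM=18
i=15 t=21 v=1: → [21,23); WM=20
i=16 t=16 v=1: DROP (t<20-0); WM=20
i=17 t=21 v=2: → [21,23); WM=20
i=18 t=21 v=7: → [21,23); WM=20
i=19 t=16 v=6: DROP (t<20-0); WM=20
i=20 t=22 v=6: → [21,24); WM=21
i=21 t=22 v=6: → [21,24); WM=21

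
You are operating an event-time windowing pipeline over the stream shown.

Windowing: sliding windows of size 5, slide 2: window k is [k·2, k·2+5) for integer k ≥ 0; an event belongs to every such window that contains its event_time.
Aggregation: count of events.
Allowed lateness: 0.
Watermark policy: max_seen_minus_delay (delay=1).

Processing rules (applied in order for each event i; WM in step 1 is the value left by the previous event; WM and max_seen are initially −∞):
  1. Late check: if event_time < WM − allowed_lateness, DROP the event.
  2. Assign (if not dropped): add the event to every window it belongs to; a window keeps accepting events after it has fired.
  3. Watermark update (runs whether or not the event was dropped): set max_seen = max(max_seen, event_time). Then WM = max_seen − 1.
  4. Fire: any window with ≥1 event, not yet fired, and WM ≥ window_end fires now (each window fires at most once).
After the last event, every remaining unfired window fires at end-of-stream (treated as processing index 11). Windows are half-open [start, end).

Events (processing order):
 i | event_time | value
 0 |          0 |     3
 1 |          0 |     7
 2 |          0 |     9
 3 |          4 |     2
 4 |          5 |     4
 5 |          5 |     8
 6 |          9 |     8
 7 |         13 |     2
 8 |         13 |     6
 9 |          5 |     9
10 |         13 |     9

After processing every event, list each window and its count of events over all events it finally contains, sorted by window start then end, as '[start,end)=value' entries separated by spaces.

i=0 t=0 v=3: → [0,5); WM=-1
i=1 t=0 v=7: → [0,5); WM=-1
i=2 t=0 v=9: → [0,5); WM=-1
i=3 t=4 v=2: → [4,9),[2,7),[0,5); WM=3
i=4 t=5 v=4: → [4,9),[2,7); WM=4
i=5 t=5 v=8: → [4,9),[2,7); WM=4
i=6 t=9 v=8: → [8,13),[6,11); WM=8; [0,5) fires=4 [2,7) fires=3
i=7 t=13 v=2: → [12,17),[10,15); WM=12; [4,9) fires=3 [6,11) fires=1
i=8 t=13 v=6: → [12,17),[10,15); WM=12
i=9 t=5 v=9: DROP (t<12-0); WM=12
i=10 t=13 v=9: → [12,17),[10,15); WM=12

[0,5)=4 [2,7)=3 [4,9)=3 [6,11)=1 [8,13)=1 [10,15)=3 [12,17)=3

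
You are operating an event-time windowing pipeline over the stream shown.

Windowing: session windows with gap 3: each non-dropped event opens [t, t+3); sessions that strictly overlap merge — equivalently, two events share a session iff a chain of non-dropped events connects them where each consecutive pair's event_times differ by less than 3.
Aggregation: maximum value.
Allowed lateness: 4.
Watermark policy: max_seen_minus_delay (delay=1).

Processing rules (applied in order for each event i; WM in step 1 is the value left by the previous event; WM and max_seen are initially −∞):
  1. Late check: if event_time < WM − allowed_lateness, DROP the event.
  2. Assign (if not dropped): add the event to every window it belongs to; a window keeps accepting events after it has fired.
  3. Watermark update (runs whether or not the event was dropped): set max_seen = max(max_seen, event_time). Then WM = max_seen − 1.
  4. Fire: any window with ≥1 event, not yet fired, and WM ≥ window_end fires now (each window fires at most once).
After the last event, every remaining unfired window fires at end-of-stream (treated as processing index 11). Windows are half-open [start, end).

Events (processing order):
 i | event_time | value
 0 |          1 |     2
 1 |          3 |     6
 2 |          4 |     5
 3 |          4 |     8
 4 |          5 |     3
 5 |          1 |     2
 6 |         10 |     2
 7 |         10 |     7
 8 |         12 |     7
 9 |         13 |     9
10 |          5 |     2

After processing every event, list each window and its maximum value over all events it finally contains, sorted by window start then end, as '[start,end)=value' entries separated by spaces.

i=0 t=1 v=2: → [1,4); WM=0
i=1 t=3 v=6: → [1,6); WM=2
i=2 t=4 v=5: → [1,7); WM=3
i=3 t=4 v=8: → [1,7); WM=3
i=4 t=5 v=3: → [1,8); WM=4
i=5 t=1 v=2: → [1,8); WM=4
i=6 t=10 v=2: → [10,13); WM=9
i=7 t=10 v=7: → [10,13); WM=9
i=8 t=12 v=7: → [10,15); WM=11
i=9 t=13 v=9: → [10,16); WM=12
i=10 t=5 v=2: DROP (t<12-4); WM=12

[1,8)=8 [10,16)=9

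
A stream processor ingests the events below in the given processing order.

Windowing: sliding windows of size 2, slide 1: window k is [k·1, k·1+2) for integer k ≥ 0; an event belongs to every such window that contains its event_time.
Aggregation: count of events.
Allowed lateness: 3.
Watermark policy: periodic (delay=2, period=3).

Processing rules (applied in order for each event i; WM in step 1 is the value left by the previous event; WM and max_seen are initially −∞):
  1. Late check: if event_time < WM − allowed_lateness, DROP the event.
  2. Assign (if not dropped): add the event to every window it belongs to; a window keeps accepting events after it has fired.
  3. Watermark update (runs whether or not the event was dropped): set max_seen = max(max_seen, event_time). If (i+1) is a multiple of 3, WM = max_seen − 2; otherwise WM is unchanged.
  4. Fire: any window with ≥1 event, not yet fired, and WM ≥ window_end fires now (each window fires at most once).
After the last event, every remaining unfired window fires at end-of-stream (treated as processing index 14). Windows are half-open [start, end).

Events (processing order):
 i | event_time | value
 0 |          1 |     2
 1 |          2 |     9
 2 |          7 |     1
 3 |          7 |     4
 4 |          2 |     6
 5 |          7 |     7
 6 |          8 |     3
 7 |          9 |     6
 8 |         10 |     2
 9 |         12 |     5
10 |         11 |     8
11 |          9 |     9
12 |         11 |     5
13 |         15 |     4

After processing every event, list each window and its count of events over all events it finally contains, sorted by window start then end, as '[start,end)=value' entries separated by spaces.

i=0 t=1 v=2: → [1,3),[0,2); WM=−∞
i=1 t=2 v=9: → [2,4),[1,3); WM=−∞
i=2 t=7 v=1: → [7,9),[6,8); WM=5; [0,2) fires=1 [1,3) fires=2 [2,4) fires=1
i=3 t=7 v=4: → [7,9),[6,8); WM=5
i=4 t=2 v=6: → [2,4),[1,3); WM=5
i=5 t=7 v=7: → [7,9),[6,8); WM=5
i=6 t=8 v=3: → [8,10),[7,9); WM=5
i=7 t=9 v=6: → [9,11),[8,10); WM=5
i=8 t=10 v=2: → [10,12),[9,11); WM=8; [6,8) fires=3
i=9 t=12 v=5: → [12,14),[11,13); WM=8
i=10 t=11 v=8: → [11,13),[10,12); WM=8
i=11 t=9 v=9: → [9,11),[8,10); WM=10; [7,9) fires=4 [8,10) fires=3
i=12 t=11 v=5: → [11,13),[10,12); WM=10
i=13 t=15 v=4: → [15,17),[14,16); WM=10

[0,2)=1 [1,3)=3 [2,4)=2 [6,8)=3 [7,9)=4 [8,10)=3 [9,11)=3 [10,12)=3 [11,13)=3 [12,14)=1 [14,16)=1 [15,17)=1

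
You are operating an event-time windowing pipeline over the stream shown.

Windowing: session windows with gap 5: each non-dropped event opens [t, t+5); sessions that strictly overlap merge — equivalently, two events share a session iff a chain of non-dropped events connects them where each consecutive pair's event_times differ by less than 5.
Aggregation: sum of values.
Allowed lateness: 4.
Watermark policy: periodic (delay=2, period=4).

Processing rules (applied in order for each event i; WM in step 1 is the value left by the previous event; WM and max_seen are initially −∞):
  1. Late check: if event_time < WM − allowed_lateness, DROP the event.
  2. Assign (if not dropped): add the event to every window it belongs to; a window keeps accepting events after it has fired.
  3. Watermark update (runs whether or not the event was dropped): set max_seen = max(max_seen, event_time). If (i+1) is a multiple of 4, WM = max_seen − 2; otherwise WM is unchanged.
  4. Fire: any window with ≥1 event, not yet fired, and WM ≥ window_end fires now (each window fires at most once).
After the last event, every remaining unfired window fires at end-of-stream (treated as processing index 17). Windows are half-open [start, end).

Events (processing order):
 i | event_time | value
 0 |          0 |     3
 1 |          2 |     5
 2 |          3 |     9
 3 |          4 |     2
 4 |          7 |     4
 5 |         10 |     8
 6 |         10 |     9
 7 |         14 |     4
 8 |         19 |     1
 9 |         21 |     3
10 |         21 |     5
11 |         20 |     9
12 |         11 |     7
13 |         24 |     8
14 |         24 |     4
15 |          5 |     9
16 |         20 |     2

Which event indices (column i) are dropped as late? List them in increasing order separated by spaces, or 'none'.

12 15

i=0 t=0 v=3: → [0,5); WM=−∞
i=1 t=2 v=5: → [0,7); WM=−∞
i=2 t=3 v=9: → [0,8); WM=−∞
i=3 t=4 v=2: → [0,9); WM=2
i=4 t=7 v=4: → [0,12); WM=2
i=5 t=10 v=8: → [0,15); WM=2
i=6 t=10 v=9: → [0,15); WM=2
i=7 t=14 v=4: → [0,19); WM=12
i=8 t=19 v=1: → [19,24); WM=12
i=9 t=21 v=3: → [19,26); WM=12
i=10 t=21 v=5: → [19,26); WM=12
i=11 t=20 v=9: → [19,26); WM=19
i=12 t=11 v=7: DROP (t<19-4); WM=19
i=13 t=24 v=8: → [19,29); WM=19
i=14 t=24 v=4: → [19,29); WM=19
i=15 t=5 v=9: DROP (t<19-4); WM=22
i=16 t=20 v=2: → [19,29); WM=22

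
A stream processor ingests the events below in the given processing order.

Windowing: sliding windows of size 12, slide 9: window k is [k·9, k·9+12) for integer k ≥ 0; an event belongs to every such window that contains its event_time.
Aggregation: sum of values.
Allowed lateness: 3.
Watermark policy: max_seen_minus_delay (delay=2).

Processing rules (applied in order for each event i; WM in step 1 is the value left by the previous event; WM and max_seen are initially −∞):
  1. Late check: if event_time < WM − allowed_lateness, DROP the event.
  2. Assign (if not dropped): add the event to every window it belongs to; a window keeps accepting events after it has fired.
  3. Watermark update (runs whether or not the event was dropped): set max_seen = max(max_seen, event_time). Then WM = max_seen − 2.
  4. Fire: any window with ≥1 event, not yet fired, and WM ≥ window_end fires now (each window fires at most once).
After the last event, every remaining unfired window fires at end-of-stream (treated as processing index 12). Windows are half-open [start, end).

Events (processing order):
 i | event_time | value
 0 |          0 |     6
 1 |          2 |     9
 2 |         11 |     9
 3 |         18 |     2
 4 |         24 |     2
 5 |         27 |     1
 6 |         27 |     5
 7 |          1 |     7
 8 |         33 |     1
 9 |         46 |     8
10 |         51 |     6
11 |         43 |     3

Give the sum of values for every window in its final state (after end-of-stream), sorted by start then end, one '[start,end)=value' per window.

[0,12)=24 [9,21)=11 [18,30)=10 [27,39)=7 [36,48)=8 [45,57)=14

i=0 t=0 v=6: → [0,12); WM=-2
i=1 t=2 v=9: → [0,12); WM=0
i=2 t=11 v=9: → [9,21),[0,12); WM=9
i=3 t=18 v=2: → [18,30),[9,21); WM=16; [0,12) fires=24
i=4 t=24 v=2: → [18,30); WM=22; [9,21) fires=11
i=5 t=27 v=1: → [27,39),[18,30); WM=25
i=6 t=27 v=5: → [27,39),[18,30); WM=25
i=7 t=1 v=7: DROP (t<25-3); WM=25
i=8 t=33 v=1: → [27,39); WM=31; [18,30) fires=10
i=9 t=46 v=8: → [45,57),[36,48); WM=44; [27,39) fires=7
i=10 t=51 v=6: → [45,57); WM=49; [36,48) fires=8
i=11 t=43 v=3: DROP (t<49-3); WM=49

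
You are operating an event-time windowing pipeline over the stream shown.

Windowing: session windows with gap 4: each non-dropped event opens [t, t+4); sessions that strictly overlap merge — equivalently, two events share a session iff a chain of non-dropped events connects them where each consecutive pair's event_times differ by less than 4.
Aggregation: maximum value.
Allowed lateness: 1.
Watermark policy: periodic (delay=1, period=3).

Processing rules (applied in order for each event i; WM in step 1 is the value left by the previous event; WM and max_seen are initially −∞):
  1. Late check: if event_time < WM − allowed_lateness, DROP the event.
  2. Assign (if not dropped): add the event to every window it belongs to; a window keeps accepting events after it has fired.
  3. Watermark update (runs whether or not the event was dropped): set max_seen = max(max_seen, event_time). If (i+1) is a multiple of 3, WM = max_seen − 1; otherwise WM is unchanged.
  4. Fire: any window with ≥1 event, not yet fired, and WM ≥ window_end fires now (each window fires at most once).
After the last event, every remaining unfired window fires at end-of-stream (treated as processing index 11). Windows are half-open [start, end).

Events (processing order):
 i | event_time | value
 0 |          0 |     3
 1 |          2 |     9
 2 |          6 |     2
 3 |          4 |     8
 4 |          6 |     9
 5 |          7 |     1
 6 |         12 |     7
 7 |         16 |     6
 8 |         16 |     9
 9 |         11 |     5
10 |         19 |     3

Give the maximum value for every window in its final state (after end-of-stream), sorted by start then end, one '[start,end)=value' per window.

[0,11)=9 [12,16)=7 [16,23)=9

i=0 t=0 v=3: → [0,4); WM=−∞
i=1 t=2 v=9: → [0,6); WM=−∞
i=2 t=6 v=2: → [6,10); WM=5
i=3 t=4 v=8: → [0,10); WM=5
i=4 t=6 v=9: → [0,10); WM=5
i=5 t=7 v=1: → [0,11); WM=6
i=6 t=12 v=7: → [12,16); WM=6
i=7 t=16 v=6: → [16,20); WM=6
i=8 t=16 v=9: → [16,20); WM=15
i=9 t=11 v=5: DROP (t<15-1); WM=15
i=10 t=19 v=3: → [16,23); WM=15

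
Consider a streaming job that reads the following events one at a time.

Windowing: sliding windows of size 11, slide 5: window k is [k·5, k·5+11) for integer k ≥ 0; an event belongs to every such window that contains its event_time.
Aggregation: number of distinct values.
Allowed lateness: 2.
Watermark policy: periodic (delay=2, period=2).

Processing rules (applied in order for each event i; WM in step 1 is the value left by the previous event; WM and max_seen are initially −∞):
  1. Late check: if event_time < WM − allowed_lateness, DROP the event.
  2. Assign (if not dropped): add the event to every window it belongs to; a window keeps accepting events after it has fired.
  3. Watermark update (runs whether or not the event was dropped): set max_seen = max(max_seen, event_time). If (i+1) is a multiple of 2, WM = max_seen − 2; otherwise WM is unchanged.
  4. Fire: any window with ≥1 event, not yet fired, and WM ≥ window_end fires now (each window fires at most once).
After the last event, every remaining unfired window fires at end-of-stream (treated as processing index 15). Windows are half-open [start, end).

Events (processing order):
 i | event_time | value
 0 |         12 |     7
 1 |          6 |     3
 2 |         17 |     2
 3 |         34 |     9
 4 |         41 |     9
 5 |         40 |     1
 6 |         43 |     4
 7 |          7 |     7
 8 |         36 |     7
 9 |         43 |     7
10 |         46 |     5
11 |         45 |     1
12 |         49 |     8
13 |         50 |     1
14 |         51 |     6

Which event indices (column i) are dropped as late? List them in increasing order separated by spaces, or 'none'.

i=0 t=12 v=7: → [10,21),[5,16); WM=−∞
i=1 t=6 v=3: → [5,16),[0,11); WM=10
i=2 t=17 v=2: → [15,26),[10,21); WM=10
i=3 t=34 v=9: → [30,41),[25,36); WM=32; [0,11) fires=1 [5,16) fires=2 [10,21) fires=2 [15,26) fires=1
i=4 t=41 v=9: → [40,51),[35,46); WM=32
i=5 t=40 v=1: → [40,51),[35,46),[30,41); WM=39; [25,36) fires=1
i=6 t=43 v=4: → [40,51),[35,46); WM=39
i=7 t=7 v=7: DROP (t<39-2); WM=41; [30,41) fires=2
i=8 t=36 v=7: DROP (t<41-2); WM=41
i=9 t=43 v=7: → [40,51),[35,46); WM=41
i=10 t=46 v=5: → [45,56),[40,51); WM=41
i=11 t=45 v=1: → [45,56),[40,51),[35,46); WM=44
i=12 t=49 v=8: → [45,56),[40,51); WM=44
i=13 t=50 v=1: → [50,61),[45,56),[40,51); WM=48; [35,46) fires=4
i=14 t=51 v=6: → [50,61),[45,56); WM=48

7 8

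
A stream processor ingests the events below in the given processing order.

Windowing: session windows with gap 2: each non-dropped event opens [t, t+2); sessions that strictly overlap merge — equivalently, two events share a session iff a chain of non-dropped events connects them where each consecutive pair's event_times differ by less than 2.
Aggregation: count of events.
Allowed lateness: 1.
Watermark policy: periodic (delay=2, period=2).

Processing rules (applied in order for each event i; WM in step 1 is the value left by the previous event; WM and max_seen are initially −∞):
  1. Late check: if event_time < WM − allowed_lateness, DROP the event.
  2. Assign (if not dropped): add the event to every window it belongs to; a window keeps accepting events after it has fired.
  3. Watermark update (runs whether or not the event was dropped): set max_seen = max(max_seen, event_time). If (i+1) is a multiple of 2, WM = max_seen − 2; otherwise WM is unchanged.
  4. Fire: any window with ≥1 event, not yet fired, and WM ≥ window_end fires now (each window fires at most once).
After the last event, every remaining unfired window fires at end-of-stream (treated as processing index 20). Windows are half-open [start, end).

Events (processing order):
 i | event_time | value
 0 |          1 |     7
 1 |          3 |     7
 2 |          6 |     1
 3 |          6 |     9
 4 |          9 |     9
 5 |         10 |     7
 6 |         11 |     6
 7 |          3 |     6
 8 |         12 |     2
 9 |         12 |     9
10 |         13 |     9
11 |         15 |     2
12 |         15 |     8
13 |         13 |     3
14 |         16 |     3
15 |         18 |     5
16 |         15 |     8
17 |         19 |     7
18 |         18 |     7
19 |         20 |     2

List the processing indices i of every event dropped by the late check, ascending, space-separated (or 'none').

i=0 t=1 v=7: → [1,3); WM=−∞
i=1 t=3 v=7: → [3,5); WM=1
i=2 t=6 v=1: → [6,8); WM=1
i=3 t=6 v=9: → [6,8); WM=4
i=4 t=9 v=9: → [9,11); WM=4
i=5 t=10 v=7: → [9,12); WM=8
i=6 t=11 v=6: → [9,13); WM=8
i=7 t=3 v=6: DROP (t<8-1); WM=9
i=8 t=12 v=2: → [9,14); WM=9
i=9 t=12 v=9: → [9,14); WM=10
i=10 t=13 v=9: → [9,15); WM=10
i=11 t=15 v=2: → [15,17); WM=13
i=12 t=15 v=8: → [15,17); WM=13
i=13 t=13 v=3: → [9,15); WM=13
i=14 t=16 v=3: → [15,18); WM=13
i=15 t=18 v=5: → [18,20); WM=16
i=16 t=15 v=8: → [15,18); WM=16
i=17 t=19 v=7: → [18,21); WM=17
i=18 t=18 v=7: → [18,21); WM=17
i=19 t=20 v=2: → [18,22); WM=18

7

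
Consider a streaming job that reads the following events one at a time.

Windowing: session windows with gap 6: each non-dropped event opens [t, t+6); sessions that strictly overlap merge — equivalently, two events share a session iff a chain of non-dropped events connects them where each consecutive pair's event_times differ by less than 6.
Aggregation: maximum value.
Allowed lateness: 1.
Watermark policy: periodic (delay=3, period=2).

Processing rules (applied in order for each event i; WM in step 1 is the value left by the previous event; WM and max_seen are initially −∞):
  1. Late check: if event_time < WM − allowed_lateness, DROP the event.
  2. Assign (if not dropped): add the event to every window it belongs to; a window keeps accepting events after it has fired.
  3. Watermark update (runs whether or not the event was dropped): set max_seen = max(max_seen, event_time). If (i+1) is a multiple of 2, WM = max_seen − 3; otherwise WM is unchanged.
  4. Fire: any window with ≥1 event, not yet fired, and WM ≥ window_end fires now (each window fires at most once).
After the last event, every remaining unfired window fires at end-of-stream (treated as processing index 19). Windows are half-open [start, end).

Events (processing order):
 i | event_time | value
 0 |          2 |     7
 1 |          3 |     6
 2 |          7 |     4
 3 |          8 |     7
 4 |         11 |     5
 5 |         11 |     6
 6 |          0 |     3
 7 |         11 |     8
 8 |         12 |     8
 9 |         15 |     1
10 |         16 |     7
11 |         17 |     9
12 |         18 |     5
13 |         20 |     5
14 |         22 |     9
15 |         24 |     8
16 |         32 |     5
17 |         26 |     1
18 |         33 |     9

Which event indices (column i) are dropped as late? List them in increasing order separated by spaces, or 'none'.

i=0 t=2 v=7: → [2,8); WM=−∞
i=1 t=3 v=6: → [2,9); WM=0
i=2 t=7 v=4: → [2,13); WM=0
i=3 t=8 v=7: → [2,14); WM=5
i=4 t=11 v=5: → [2,17); WM=5
i=5 t=11 v=6: → [2,17); WM=8
i=6 t=0 v=3: DROP (t<8-1); WM=8
i=7 t=11 v=8: → [2,17); WM=8
i=8 t=12 v=8: → [2,18); WM=8
i=9 t=15 v=1: → [2,21); WM=12
i=10 t=16 v=7: → [2,22); WM=12
i=11 t=17 v=9: → [2,23); WM=14
i=12 t=18 v=5: → [2,24); WM=14
i=13 t=20 v=5: → [2,26); WM=17
i=14 t=22 v=9: → [2,28); WM=17
i=15 t=24 v=8: → [2,30); WM=21
i=16 t=32 v=5: → [32,38); WM=21
i=17 t=26 v=1: → [2,32); WM=29
i=18 t=33 v=9: → [32,39); WM=29

6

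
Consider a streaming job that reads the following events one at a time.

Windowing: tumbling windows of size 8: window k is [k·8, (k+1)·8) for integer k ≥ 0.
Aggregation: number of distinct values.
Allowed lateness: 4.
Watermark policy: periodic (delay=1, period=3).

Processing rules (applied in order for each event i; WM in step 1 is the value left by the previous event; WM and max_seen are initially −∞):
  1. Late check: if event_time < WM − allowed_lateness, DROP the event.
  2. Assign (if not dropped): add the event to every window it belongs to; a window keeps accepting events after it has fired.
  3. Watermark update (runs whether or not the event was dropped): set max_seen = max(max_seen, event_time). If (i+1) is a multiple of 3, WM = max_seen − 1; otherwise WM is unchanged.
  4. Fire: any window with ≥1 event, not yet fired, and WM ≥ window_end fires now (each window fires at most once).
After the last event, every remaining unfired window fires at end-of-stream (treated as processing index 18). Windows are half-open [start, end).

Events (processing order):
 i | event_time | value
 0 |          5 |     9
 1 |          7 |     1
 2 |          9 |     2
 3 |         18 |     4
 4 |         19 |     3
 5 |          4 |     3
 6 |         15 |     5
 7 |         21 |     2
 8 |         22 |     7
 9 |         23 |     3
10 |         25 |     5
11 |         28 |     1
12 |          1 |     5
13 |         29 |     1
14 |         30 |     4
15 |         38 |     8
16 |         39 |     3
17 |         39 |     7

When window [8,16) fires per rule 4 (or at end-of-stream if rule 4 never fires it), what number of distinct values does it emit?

i=0 t=5 v=9: → [0,8); WM=−∞
i=1 t=7 v=1: → [0,8); WM=−∞
i=2 t=9 v=2: → [8,16); WM=8; [0,8) fires=2
i=3 t=18 v=4: → [16,24); WM=8
i=4 t=19 v=3: → [16,24); WM=8
i=5 t=4 v=3: → [0,8); WM=18; [8,16) fires=1
i=6 t=15 v=5: → [8,16); WM=18
i=7 t=21 v=2: → [16,24); WM=18
i=8 t=22 v=7: → [16,24); WM=21
i=9 t=23 v=3: → [16,24); WM=21
i=10 t=25 v=5: → [24,32); WM=21
i=11 t=28 v=1: → [24,32); WM=27; [16,24) fires=4
i=12 t=1 v=5: DROP (t<27-4); WM=27
i=13 t=29 v=1: → [24,32); WM=27
i=14 t=30 v=4: → [24,32); WM=29
i=15 t=38 v=8: → [32,40); WM=29
i=16 t=39 v=3: → [32,40); WM=29
i=17 t=39 v=7: → [32,40); WM=38; [24,32) fires=3

1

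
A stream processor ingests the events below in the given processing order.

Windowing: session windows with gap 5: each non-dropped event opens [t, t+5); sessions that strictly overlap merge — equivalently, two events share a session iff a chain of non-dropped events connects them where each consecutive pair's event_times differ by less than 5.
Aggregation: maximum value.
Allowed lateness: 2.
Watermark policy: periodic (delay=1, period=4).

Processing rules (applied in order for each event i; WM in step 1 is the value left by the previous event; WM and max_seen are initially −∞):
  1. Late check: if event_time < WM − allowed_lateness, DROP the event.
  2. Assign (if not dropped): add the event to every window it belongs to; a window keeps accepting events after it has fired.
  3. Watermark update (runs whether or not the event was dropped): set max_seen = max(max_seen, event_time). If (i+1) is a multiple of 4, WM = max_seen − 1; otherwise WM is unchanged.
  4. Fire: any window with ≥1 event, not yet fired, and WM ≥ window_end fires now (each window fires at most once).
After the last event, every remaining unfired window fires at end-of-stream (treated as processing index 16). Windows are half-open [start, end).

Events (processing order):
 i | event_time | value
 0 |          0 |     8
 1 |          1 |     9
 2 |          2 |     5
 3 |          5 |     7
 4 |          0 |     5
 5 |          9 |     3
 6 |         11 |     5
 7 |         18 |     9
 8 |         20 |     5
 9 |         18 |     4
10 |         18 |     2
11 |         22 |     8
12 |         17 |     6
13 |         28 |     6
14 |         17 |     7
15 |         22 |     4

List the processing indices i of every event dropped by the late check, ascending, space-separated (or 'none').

i=0 t=0 v=8: → [0,5); WM=−∞
i=1 t=1 v=9: → [0,6); WM=−∞
i=2 t=2 v=5: → [0,7); WM=−∞
i=3 t=5 v=7: → [0,10); WM=4
i=4 t=0 v=5: DROP (t<4-2); WM=4
i=5 t=9 v=3: → [0,14); WM=4
i=6 t=11 v=5: → [0,16); WM=4
i=7 t=18 v=9: → [18,23); WM=17
i=8 t=20 v=5: → [18,25); WM=17
i=9 t=18 v=4: → [18,25); WM=17
i=10 t=18 v=2: → [18,25); WM=17
i=11 t=22 v=8: → [18,27); WM=21
i=12 t=17 v=6: DROP (t<21-2); WM=21
i=13 t=28 v=6: → [28,33); WM=21
i=14 t=17 v=7: DROP (t<21-2); WM=21
i=15 t=22 v=4: → [18,27); WM=27

4 12 14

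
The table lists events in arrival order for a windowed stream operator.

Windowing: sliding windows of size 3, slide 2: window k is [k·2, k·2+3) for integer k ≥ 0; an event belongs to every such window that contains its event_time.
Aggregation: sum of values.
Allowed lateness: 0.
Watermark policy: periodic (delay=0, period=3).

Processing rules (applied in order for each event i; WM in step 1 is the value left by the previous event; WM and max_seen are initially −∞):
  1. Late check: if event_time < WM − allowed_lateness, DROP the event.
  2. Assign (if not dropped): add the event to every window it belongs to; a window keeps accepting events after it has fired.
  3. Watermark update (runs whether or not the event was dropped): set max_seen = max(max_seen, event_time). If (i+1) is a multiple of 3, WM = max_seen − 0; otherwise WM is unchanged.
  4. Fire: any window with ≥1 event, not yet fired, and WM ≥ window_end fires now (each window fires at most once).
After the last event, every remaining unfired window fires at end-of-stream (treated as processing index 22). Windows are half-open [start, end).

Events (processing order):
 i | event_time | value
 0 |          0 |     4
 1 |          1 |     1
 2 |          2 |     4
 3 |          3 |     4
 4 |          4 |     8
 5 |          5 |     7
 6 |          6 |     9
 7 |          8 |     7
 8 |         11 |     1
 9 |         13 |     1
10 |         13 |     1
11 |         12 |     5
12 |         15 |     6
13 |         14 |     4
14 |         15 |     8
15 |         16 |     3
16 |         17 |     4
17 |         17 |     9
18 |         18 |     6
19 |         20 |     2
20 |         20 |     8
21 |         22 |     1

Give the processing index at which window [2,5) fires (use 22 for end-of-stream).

5

i=0 t=0 v=4: → [0,3); WM=−∞
i=1 t=1 v=1: → [0,3); WM=−∞
i=2 t=2 v=4: → [2,5),[0,3); WM=2
i=3 t=3 v=4: → [2,5); WM=2
i=4 t=4 v=8: → [4,7),[2,5); WM=2
i=5 t=5 v=7: → [4,7); WM=5; [0,3) fires=9 [2,5) fires=16
i=6 t=6 v=9: → [6,9),[4,7); WM=5
i=7 t=8 v=7: → [8,11),[6,9); WM=5
i=8 t=11 v=1: → [10,13); WM=11; [4,7) fires=24 [6,9) fires=16 [8,11) fires=7
i=9 t=13 v=1: → [12,15); WM=11
i=10 t=13 v=1: → [12,15); WM=11
i=11 t=12 v=5: → [12,15),[10,13); WM=13; [10,13) fires=6
i=12 t=15 v=6: → [14,17); WM=13
i=13 t=14 v=4: → [14,17),[12,15); WM=13
i=14 t=15 v=8: → [14,17); WM=15; [12,15) fires=11
i=15 t=16 v=3: → [16,19),[14,17); WM=15
i=16 t=17 v=4: → [16,19); WM=15
i=17 t=17 v=9: → [16,19); WM=17; [14,17) fires=21
i=18 t=18 v=6: → [18,21),[16,19); WM=17
i=19 t=20 v=2: → [20,23),[18,21); WM=17
i=20 t=20 v=8: → [20,23),[18,21); WM=20; [16,19) fires=22
i=21 t=22 v=1: → [22,25),[20,23); WM=20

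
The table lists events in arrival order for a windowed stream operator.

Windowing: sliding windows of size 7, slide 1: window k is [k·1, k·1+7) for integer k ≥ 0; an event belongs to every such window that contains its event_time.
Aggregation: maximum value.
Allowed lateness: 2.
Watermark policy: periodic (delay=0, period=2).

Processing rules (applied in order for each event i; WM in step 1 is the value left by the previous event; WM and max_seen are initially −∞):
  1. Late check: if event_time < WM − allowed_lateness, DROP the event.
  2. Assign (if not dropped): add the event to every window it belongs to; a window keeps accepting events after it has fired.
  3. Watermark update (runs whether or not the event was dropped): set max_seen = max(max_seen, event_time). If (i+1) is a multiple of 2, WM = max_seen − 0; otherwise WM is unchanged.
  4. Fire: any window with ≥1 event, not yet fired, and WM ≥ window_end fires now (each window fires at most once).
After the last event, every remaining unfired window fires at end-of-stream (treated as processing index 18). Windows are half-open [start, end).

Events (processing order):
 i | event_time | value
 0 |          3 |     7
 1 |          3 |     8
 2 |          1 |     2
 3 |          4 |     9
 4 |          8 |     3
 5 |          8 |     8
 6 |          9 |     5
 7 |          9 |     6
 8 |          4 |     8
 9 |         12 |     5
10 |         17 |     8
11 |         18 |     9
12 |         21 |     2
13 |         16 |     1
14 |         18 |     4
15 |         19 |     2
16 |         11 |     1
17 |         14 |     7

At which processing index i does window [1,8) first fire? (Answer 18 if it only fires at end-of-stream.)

i=0 t=3 v=7: → [3,10),[2,9),[1,8),[0,7); WM=−∞
i=1 t=3 v=8: → [3,10),[2,9),[1,8),[0,7); WM=3
i=2 t=1 v=2: → [1,8),[0,7); WM=3
i=3 t=4 v=9: → [4,11),[3,10),[2,9),[1,8),[0,7); WM=4
i=4 t=8 v=3: → [8,15),[7,14),[6,13),[5,12),[4,11),[3,10),[2,9); WM=4
i=5 t=8 v=8: → [8,15),[7,14),[6,13),[5,12),[4,11),[3,10),[2,9); WM=8; [0,7) fires=9 [1,8) fires=9
i=6 t=9 v=5: → [9,16),[8,15),[7,14),[6,13),[5,12),[4,11),[3,10); WM=8
i=7 t=9 v=6: → [9,16),[8,15),[7,14),[6,13),[5,12),[4,11),[3,10); WM=9; [2,9) fires=9
i=8 t=4 v=8: DROP (t<9-2); WM=9
i=9 t=12 v=5: → [12,19),[11,18),[10,17),[9,16),[8,15),[7,14),[6,13); WM=12; [3,10) fires=9 [4,11) fires=9 [5,12) fires=8
i=10 t=17 v=8: → [17,24),[16,23),[15,22),[14,21),[13,20),[12,19),[11,18); WM=12
i=11 t=18 v=9: → [18,25),[17,24),[16,23),[15,22),[14,21),[13,20),[12,19); WM=18; [6,13) fires=8 [7,14) fires=8 [8,15) fires=8 [9,16) fires=6 [10,17) fires=5 [11,18) fires=8
i=12 t=21 v=2: → [21,28),[20,27),[19,26),[18,25),[17,24),[16,23),[15,22); WM=18
i=13 t=16 v=1: → [16,23),[15,22),[14,21),[13,20),[12,19),[11,18),[10,17); WM=21; [12,19) fires=9 [13,20) fires=9 [14,21) fires=9
i=14 t=18 v=4: DROP (t<21-2); WM=21
i=15 t=19 v=2: → [19,26),[18,25),[17,24),[16,23),[15,22),[14,21),[13,20); WM=21
i=16 t=11 v=1: DROP (t<21-2); WM=21
i=17 t=14 v=7: DROP (t<21-2); WM=21

5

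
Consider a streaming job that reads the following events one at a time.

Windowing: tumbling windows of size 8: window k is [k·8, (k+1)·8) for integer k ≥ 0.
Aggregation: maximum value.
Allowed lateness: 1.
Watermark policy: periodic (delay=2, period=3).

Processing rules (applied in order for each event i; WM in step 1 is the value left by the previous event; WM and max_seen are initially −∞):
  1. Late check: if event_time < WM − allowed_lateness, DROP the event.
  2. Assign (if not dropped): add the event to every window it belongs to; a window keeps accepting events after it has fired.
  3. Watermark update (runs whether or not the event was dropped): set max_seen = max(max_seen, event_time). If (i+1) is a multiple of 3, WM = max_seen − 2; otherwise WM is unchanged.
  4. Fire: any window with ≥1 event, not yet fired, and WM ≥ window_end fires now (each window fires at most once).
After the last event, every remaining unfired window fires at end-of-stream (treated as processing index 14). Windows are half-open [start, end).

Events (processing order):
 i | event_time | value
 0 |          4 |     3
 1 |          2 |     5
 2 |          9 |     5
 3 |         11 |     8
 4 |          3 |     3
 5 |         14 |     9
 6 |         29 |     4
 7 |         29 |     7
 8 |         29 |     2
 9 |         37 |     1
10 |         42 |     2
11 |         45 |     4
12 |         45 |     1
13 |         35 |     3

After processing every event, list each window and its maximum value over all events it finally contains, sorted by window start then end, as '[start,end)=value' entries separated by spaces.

i=0 t=4 v=3: → [0,8); WM=−∞
i=1 t=2 v=5: → [0,8); WM=−∞
i=2 t=9 v=5: → [8,16); WM=7
i=3 t=11 v=8: → [8,16); WM=7
i=4 t=3 v=3: DROP (t<7-1); WM=7
i=5 t=14 v=9: → [8,16); WM=12; [0,8) fires=5
i=6 t=29 v=4: → [24,32); WM=12
i=7 t=29 v=7: → [24,32); WM=12
i=8 t=29 v=2: → [24,32); WM=27; [8,16) fires=9
i=9 t=37 v=1: → [32,40); WM=27
i=10 t=42 v=2: → [40,48); WM=27
i=11 t=45 v=4: → [40,48); WM=43; [24,32) fires=7 [32,40) fires=1
i=12 t=45 v=1: → [40,48); WM=43
i=13 t=35 v=3: DROP (t<43-1); WM=43

[0,8)=5 [8,16)=9 [24,32)=7 [32,40)=1 [40,48)=4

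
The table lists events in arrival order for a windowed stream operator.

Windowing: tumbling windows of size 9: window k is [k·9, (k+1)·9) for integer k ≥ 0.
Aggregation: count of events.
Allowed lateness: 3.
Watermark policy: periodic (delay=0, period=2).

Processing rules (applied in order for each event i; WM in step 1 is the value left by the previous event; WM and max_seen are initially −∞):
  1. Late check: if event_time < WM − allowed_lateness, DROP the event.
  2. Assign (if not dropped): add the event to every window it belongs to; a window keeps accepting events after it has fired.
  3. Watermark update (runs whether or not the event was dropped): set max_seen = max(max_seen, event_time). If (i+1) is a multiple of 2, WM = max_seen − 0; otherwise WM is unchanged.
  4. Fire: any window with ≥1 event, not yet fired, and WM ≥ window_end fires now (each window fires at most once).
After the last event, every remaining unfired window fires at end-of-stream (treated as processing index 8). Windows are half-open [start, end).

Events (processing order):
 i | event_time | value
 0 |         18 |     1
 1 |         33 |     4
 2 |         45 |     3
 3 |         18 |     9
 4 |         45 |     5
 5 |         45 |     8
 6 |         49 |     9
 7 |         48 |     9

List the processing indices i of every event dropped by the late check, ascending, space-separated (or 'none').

i=0 t=18 v=1: → [18,27); WM=−∞
i=1 t=33 v=4: → [27,36); WM=33; [18,27) fires=1
i=2 t=45 v=3: → [45,54); WM=33
i=3 t=18 v=9: DROP (t<33-3); WM=45; [27,36) fires=1
i=4 t=45 v=5: → [45,54); WM=45
i=5 t=45 v=8: → [45,54); WM=45
i=6 t=49 v=9: → [45,54); WM=45
i=7 t=48 v=9: → [45,54); WM=49

3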